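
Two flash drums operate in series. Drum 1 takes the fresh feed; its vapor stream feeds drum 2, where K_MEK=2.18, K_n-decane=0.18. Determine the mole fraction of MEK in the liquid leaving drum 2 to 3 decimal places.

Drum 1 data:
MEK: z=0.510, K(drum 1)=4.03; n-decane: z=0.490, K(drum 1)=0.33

x_MEK (drum 2) = 0.410

Drum 1:
Newton–Raphson from ψ₁ = 0.5:
  ψ₁ = 0.500: g = 0.1207, g' = -1.238 → ψ₁ = 0.598
  ψ₁ = 0.598: g = 0.0023, g' = -1.204 → ψ₁ = 0.599
Converged at ψ₁ = 0.599.
Drum-1 compositions:
  MEK: x = 0.181, y = 0.730
  n-decane: x = 0.819, y = 0.270
Drum-2 feed = drum-1 vapor: z₂ = (0.7298, 0.2702).
Drum 2:
Iterate (Newton) starting at ψ₂ = 0.5:
  ψ₂ = 0.500: g = 0.1660, g' = -0.924 → ψ₂ = 0.680
  ψ₂ = 0.680: g = -0.0227, g' = -1.240 → ψ₂ = 0.661
Converged at ψ₂ = 0.661.
  MEK: x = 0.410, y = 0.894
  n-decane: x = 0.590, y = 0.106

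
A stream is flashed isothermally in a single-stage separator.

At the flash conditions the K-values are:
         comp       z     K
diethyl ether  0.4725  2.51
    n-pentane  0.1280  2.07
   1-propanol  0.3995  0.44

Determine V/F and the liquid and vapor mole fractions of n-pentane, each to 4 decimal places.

V/F = 0.7875, x_n-pentane = 0.0695, y_n-pentane = 0.1438

Material balance + equilibrium reduce to Σ zᵢ(Kᵢ−1)/(1+V/F(Kᵢ−1)) = 0.
g(0) = ΣzᵢKᵢ − 1 = 0.6267 and g(1) = 1 − Σzᵢ/Kᵢ = -0.1580, so a root lies in (0, 1).
Newton–Raphson from V/F = 0.43:
  V/F = 0.4300: g = 0.23172, g' = -0.6822 → V/F = 0.7697
  V/F = 0.7697: g = 0.01188, g' = -0.6615 → V/F = 0.7876
  V/F = 0.7876: g = -0.00007, g' = -0.6690 → V/F = 0.7875
Converged at V/F = 0.7875.
Compositions from xᵢ = zᵢ/(1+V/F(Kᵢ−1)), yᵢ = Kᵢxᵢ:
  diethyl ether: x = 0.2158, y = 0.5417
  n-pentane: x = 0.0695, y = 0.1438
  1-propanol: x = 0.7147, y = 0.3145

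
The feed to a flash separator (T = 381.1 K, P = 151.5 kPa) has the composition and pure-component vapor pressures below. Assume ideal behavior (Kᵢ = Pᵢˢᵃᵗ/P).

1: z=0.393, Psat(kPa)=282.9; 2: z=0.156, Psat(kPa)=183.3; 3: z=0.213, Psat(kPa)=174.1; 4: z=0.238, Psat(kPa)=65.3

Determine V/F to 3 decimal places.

Raoult's law: Kᵢ = Pᵢˢᵃᵗ/P = Pᵢˢᵃᵗ/151.5.
  K_1 = 282.9/151.5 = 1.86733, K_2 = 183.3/151.5 = 1.20990, K_3 = 174.1/151.5 = 1.14917, K_4 = 65.3/151.5 = 0.43102
Material balance + equilibrium reduce to Σ zᵢ(Kᵢ−1)/(1+V/F(Kᵢ−1)) = 0.
Check two-phase: ΣzᵢKᵢ = 1.270 > 1 and Σzᵢ/Kᵢ = 1.077 > 1, so g(0) = 0.270 > 0 and g(1) = -0.077 < 0.
Newton–Raphson from V/F = 0.5:
  V/F = 0.500: g = 0.1077, g' = -0.304 → V/F = 0.854
  V/F = 0.854: g = -0.0117, g' = -0.398 → V/F = 0.825
  V/F = 0.825: g = -0.0002, g' = -0.383 → V/F = 0.824
Converged at V/F = 0.824.

V/F = 0.824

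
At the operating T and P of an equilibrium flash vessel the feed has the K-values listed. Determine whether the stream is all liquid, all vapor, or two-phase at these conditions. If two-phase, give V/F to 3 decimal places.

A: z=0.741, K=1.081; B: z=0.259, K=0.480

ΣzᵢKᵢ = 0.925; Σzᵢ/Kᵢ = 1.225.
Since ΣzᵢKᵢ < 1 the mixture is below its bubble point — single liquid phase.

all liquid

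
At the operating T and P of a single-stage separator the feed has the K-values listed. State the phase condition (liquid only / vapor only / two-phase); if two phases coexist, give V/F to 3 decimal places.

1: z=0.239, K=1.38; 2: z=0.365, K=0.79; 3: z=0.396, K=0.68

liquid only

ΣzᵢKᵢ = 0.887; Σzᵢ/Kᵢ = 1.218.
Since ΣzᵢKᵢ < 1 the mixture is below its bubble point — single liquid phase.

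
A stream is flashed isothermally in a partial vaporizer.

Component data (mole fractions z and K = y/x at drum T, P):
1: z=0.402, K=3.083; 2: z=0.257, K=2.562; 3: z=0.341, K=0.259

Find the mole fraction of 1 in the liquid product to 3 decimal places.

x_1 = 0.163

Iterate (Newton) starting at ψ = 0.5:
  ψ = 0.500: g = 0.2342, g' = -1.089 → ψ = 0.715
  ψ = 0.715: g = -0.0115, g' = -1.269 → ψ = 0.706
Converged at ψ = 0.706.
Compositions from xᵢ = zᵢ/(1+ψ(Kᵢ−1)), yᵢ = Kᵢxᵢ:
  1: x = 0.163, y = 0.502
  2: x = 0.122, y = 0.313
  3: x = 0.715, y = 0.185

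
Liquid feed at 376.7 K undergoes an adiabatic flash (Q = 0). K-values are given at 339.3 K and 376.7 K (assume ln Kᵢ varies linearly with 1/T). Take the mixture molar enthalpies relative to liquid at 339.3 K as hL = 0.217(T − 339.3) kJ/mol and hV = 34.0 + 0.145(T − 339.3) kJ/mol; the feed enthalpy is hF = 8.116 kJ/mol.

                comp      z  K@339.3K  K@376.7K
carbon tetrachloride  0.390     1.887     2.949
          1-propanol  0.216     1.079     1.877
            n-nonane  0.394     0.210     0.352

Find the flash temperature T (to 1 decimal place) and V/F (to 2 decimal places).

T = 344.4 K, V/F = 0.21

Adiabatic flash: solve Rachford–Rice at each trial T, then check hF = ψ·hV(T) + (1−ψ)·hL(T).
  T = 339.3 K: K = (1.887, 1.079, 0.210), RR gives ψ = 0.094, H_out = 3.197 kJ/mol
  T = 376.7 K: K = (2.949, 1.877, 0.352), RR gives ψ = 0.667, H_out = 29.010 kJ/mol
  T = 358.0 K: K = (2.387, 1.444, 0.276), RR gives ψ = 0.436, H_out = 18.302 kJ/mol
  T = 348.6 K: K = (2.128, 1.252, 0.241), RR gives ψ = 0.288, H_out = 11.626 kJ/mol
  T = 344.0 K: K = (2.007, 1.164, 0.225), RR gives ψ = 0.200, H_out = 7.756 kJ/mol
  T = 346.3 K: K = (2.067, 1.208, 0.233), RR gives ψ = 0.246, H_out = 9.753 kJ/mol
Linear interpolation between T = 344.0 (H_out = 7.756) and T = 346.3 (H_out = 9.753) on hF = 8.116 gives T ≈ 344.4 K, at which ψ = 0.21.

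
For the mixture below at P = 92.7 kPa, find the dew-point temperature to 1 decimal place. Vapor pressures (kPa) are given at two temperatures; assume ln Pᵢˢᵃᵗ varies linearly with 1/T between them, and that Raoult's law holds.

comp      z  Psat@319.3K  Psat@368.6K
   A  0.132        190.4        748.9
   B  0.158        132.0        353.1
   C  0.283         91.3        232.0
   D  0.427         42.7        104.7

T = 335.1 K

Dew-point temperature: Σzᵢ·P/Pᵢˢᵃᵗ(T) = 1. Interpolate ln Pᵢˢᵃᵗ = aᵢ + bᵢ/T.
  T = 319.3 K: ΣzᵢP/Pᵢˢᵃᵗ = 1.3896
  T = 368.6 K: ΣzᵢP/Pᵢˢᵃᵗ = 0.5490
  T = 344.0 K: ΣzᵢP/Pᵢˢᵃᵗ = 0.8432
  T = 331.6 K: ΣzᵢP/Pᵢˢᵃᵗ = 1.0731
  T = 337.8 K: ΣzᵢP/Pᵢˢᵃᵗ = 0.9491
  T = 334.7 K: ΣzᵢP/Pᵢˢᵃᵗ = 1.0086
  T = 336.2 K: ΣzᵢP/Pᵢˢᵃᵗ = 0.9792
Interpolating between 334.7 K and 336.2 K gives T ≈ 335.1 K.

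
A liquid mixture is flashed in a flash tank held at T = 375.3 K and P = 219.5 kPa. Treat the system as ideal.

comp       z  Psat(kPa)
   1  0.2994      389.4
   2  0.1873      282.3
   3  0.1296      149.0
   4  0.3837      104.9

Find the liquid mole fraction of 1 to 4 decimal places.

x_1 = 0.2696

Raoult's law: Kᵢ = Pᵢˢᵃᵗ/P = Pᵢˢᵃᵗ/219.5.
  K_1 = 389.4/219.5 = 1.774032, K_2 = 282.3/219.5 = 1.286105, K_3 = 149.0/219.5 = 0.678815, K_4 = 104.9/219.5 = 0.477904
Rachford–Rice: g(V/F) = Σ zᵢ(Kᵢ−1)/(1+V/F(Kᵢ−1)) = 0.
g(0) = ΣzᵢKᵢ − 1 = 0.0434 and g(1) = 1 − Σzᵢ/Kᵢ = -0.3082, so a root lies in (0, 1).
Newton iteration, V/F⁰ = 0.59:
  V/F = 0.5900: g = -0.13592, g' = -0.3345 → V/F = 0.1837
  V/F = 0.1837: g = -0.01201, g' = -0.2944 → V/F = 0.1429
  V/F = 0.1429: g = 0.00004, g' = -0.2964 → V/F = 0.1430
Converged at V/F = 0.1430.
Compositions from xᵢ = zᵢ/(1+V/F(Kᵢ−1)), yᵢ = Kᵢxᵢ:
  1: x = 0.2696, y = 0.4782
  2: x = 0.1799, y = 0.2314
  3: x = 0.1358, y = 0.0922
  4: x = 0.4147, y = 0.1982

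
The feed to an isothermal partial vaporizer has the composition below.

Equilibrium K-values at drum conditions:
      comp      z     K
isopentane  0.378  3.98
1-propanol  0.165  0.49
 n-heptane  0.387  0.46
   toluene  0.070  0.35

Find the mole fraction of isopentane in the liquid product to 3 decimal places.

Material balance + equilibrium reduce to Σ zᵢ(Kᵢ−1)/(1+β(Kᵢ−1)) = 0.
Check two-phase: ΣzᵢKᵢ = 1.788 > 1 and Σzᵢ/Kᵢ = 1.473 > 1, so g(0) = 0.788 > 0 and g(1) = -0.473 < 0.
Newton–Raphson from β = 0.51:
  β = 0.510: g = -0.0232, g' = -0.888 → β = 0.484
Converged at β = 0.484.
Compositions from xᵢ = zᵢ/(1+β(Kᵢ−1)), yᵢ = Kᵢxᵢ:
  isopentane: x = 0.155, y = 0.616
  1-propanol: x = 0.219, y = 0.107
  n-heptane: x = 0.524, y = 0.241
  toluene: x = 0.102, y = 0.036

x_isopentane = 0.155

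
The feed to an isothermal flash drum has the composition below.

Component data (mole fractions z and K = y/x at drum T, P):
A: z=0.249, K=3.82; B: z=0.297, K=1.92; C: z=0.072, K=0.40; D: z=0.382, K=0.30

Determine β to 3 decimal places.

Let β = V/F and solve Σ zᵢ(Kᵢ−1)/(1+β(Kᵢ−1)) = 0.
Feasibility: ΣzᵢKᵢ = 1.665, Σzᵢ/Kᵢ = 1.673 — both > 1, two phases present.
Iterate (Newton) starting at β = 0.45:
  β = 0.450: g = 0.0532, g' = -0.958 → β = 0.505
  β = 0.505: g = 0.0002, g' = -0.955 → β = 0.506
Converged at β = 0.506.

β = 0.506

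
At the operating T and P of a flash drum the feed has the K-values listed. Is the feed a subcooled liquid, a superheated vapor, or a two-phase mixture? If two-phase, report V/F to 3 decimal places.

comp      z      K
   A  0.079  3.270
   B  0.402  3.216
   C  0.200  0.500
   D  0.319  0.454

two-phase, V/F = 0.676

ΣzᵢKᵢ = 1.796; Σzᵢ/Kᵢ = 1.252.
Both exceed 1, so a two-phase solution exists.
Iterate (Newton) starting at ψ = 0.5:
  ψ = 0.500: g = 0.1337, g' = -0.802 → ψ = 0.667
  ψ = 0.667: g = 0.0071, g' = -0.734 → ψ = 0.676
Converged at ψ = 0.676.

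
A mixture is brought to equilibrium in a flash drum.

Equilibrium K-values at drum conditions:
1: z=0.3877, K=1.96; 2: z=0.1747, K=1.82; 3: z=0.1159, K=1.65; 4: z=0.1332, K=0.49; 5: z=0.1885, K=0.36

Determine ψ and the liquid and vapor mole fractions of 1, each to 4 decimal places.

Newton–Raphson from ψ = 0.5:
  ψ = 0.5000: g = 0.14134, g' = -0.4795 → ψ = 0.7948
  ψ = 0.7948: g = -0.01224, g' = -0.5971 → ψ = 0.7743
  ψ = 0.7743: g = -0.00017, g' = -0.5812 → ψ = 0.7740
Converged at ψ = 0.7740.
Compositions from xᵢ = zᵢ/(1+ψ(Kᵢ−1)), yᵢ = Kᵢxᵢ:
  1: x = 0.2224, y = 0.4360
  2: x = 0.1069, y = 0.1945
  3: x = 0.0771, y = 0.1272
  4: x = 0.2201, y = 0.1078
  5: x = 0.3735, y = 0.1345

ψ = 0.7740, x_1 = 0.2224, y_1 = 0.4360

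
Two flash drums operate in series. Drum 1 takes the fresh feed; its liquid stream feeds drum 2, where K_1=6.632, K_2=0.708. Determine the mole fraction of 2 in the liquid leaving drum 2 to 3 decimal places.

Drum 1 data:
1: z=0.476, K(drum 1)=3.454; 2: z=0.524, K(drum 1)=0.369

Drum 1:
Binary case is linear: z₁(K₁−1)(1+ψ₁(K₂−1)) + z₂(K₂−1)(1+ψ₁(K₁−1)) = 0
⇒ ψ₁ = [z₁(K₁−1)+z₂(K₂−1)] / [−(K₁−1)(K₂−1)] = 0.8375/1.5485 = 0.541
Drum-1 compositions:
  1: x = 0.205, y = 0.706
  2: x = 0.795, y = 0.294
Drum-2 feed = drum-1 liquid: z₂ = (0.2045, 0.7955).
Drum 2:
Material balance + equilibrium reduce to Σ zᵢ(Kᵢ−1)/(1+ψ₂(Kᵢ−1)) = 0.
Check two-phase: ΣzᵢKᵢ = 1.920 > 1 and Σzᵢ/Kᵢ = 1.154 > 1, so g(0) = 0.920 > 0 and g(1) = -0.154 < 0.
Binary case is linear: z₁(K₁−1)(1+ψ₂(K₂−1)) + z₂(K₂−1)(1+ψ₂(K₁−1)) = 0
⇒ ψ₂ = [z₁(K₁−1)+z₂(K₂−1)] / [−(K₁−1)(K₂−1)] = 0.9197/1.6445 = 0.559
  1: x = 0.049, y = 0.327
  2: x = 0.951, y = 0.673

x_2 (drum 2) = 0.951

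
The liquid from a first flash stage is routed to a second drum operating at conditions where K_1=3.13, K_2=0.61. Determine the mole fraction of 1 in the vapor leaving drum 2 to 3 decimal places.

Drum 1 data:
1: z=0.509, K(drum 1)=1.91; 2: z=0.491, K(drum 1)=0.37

Drum 1:
Let ψ₁ = V/F and solve Σ zᵢ(Kᵢ−1)/(1+ψ₁(Kᵢ−1)) = 0.
Check two-phase: ΣzᵢKᵢ = 1.154 > 1 and Σzᵢ/Kᵢ = 1.594 > 1, so g(0) = 0.154 > 0 and g(1) = -0.594 < 0.
Binary case is linear: z₁(K₁−1)(1+ψ₁(K₂−1)) + z₂(K₂−1)(1+ψ₁(K₁−1)) = 0
⇒ ψ₁ = [z₁(K₁−1)+z₂(K₂−1)] / [−(K₁−1)(K₂−1)] = 0.1539/0.5733 = 0.268
Drum-1 compositions:
  1: x = 0.409, y = 0.781
  2: x = 0.591, y = 0.219
Drum-2 feed = drum-1 liquid: z₂ = (0.4091, 0.5909).
Drum 2:
Material balance + equilibrium reduce to Σ zᵢ(Kᵢ−1)/(1+ψ₂(Kᵢ−1)) = 0.
g(0) = ΣzᵢKᵢ − 1 = 0.641 and g(1) = 1 − Σzᵢ/Kᵢ = -0.099, so a root lies in (0, 1).
Newton–Raphson from ψ₂ = 0.54:
  ψ₂ = 0.540: g = 0.1133, g' = -0.546 → ψ₂ = 0.748
  ψ₂ = 0.748: g = 0.0108, g' = -0.455 → ψ₂ = 0.771
  ψ₂ = 0.771: g = 0.0001, g' = -0.450 → ψ₂ = 0.772
Converged at ψ₂ = 0.772.
  1: x = 0.155, y = 0.484
  2: x = 0.845, y = 0.516

y_1 (drum 2) = 0.484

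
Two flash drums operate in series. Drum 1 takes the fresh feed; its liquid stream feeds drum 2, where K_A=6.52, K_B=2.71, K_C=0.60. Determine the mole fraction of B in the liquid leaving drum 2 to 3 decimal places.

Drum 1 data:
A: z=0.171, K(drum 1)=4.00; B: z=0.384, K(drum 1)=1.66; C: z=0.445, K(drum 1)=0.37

x_B (drum 2) = 0.144

Drum 1:
Rachford–Rice: g(ψ₁) = Σ zᵢ(Kᵢ−1)/(1+ψ₁(Kᵢ−1)) = 0.
g(0) = ΣzᵢKᵢ − 1 = 0.486 and g(1) = 1 − Σzᵢ/Kᵢ = -0.477, so a root lies in (0, 1).
Iterate (Newton) starting at ψ₁ = 0.5:
  ψ₁ = 0.500: g = -0.0135, g' = -0.717 → ψ₁ = 0.481
Converged at ψ₁ = 0.481.
Drum-1 compositions:
  A: x = 0.070, y = 0.280
  B: x = 0.291, y = 0.484
  C: x = 0.639, y = 0.236
Drum-2 feed = drum-1 liquid: z₂ = (0.0700, 0.2914, 0.6386).
Drum 2:
Let ψ₂ = V/F and solve Σ zᵢ(Kᵢ−1)/(1+ψ₂(Kᵢ−1)) = 0.
g(0) = ΣzᵢKᵢ − 1 = 0.629 and g(1) = 1 − Σzᵢ/Kᵢ = -0.183, so a root lies in (0, 1).
Newton iteration, ψ₂⁰ = 0.5:
  ψ₂ = 0.500: g = 0.0521, g' = -0.558 → ψ₂ = 0.593
  ψ₂ = 0.593: g = 0.0028, g' = -0.502 → ψ₂ = 0.599
Converged at ψ₂ = 0.599.
  A: x = 0.016, y = 0.106
  B: x = 0.144, y = 0.390
  C: x = 0.840, y = 0.504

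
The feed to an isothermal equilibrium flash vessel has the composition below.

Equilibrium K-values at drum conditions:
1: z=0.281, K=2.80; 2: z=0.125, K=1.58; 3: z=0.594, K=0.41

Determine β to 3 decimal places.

Material balance + equilibrium reduce to Σ zᵢ(Kᵢ−1)/(1+β(Kᵢ−1)) = 0.
Check two-phase: ΣzᵢKᵢ = 1.228 > 1 and Σzᵢ/Kᵢ = 1.628 > 1, so g(0) = 0.228 > 0 and g(1) = -0.628 < 0.
Newton iteration, β⁰ = 0.5:
  β = 0.500: g = -0.1747, g' = -0.693 → β = 0.248
  β = 0.248: g = 0.0025, g' = -0.751 → β = 0.251
Converged at β = 0.251.

β = 0.251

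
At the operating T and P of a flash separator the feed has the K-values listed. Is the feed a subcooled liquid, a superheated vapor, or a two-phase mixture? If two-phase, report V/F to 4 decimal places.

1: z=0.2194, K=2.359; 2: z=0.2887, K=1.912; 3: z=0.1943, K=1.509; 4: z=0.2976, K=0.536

superheated vapor

ΣzᵢKᵢ = 1.5223; Σzᵢ/Kᵢ = 0.9280.
Since Σzᵢ/Kᵢ < 1 the mixture is above its dew point — single vapor phase.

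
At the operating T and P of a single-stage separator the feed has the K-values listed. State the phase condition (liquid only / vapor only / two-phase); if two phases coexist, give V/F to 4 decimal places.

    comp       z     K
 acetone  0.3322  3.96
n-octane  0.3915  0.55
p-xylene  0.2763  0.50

ΣzᵢKᵢ = 1.6690; Σzᵢ/Kᵢ = 1.3483.
Both exceed 1, so a two-phase solution exists.
Material balance + equilibrium reduce to Σ zᵢ(Kᵢ−1)/(1+ψ(Kᵢ−1)) = 0.
Newton iteration, ψ⁰ = 0.5:
  ψ = 0.5000: g = -0.01503, g' = -0.7280 → ψ = 0.4794
  ψ = 0.4794: g = 0.00018, g' = -0.7458 → ψ = 0.4796
Converged at ψ = 0.4796.

two-phase, V/F = 0.4796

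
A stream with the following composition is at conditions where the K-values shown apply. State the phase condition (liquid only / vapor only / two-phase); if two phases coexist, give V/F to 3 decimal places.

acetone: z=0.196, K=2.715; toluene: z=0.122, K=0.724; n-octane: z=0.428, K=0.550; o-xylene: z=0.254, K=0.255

ΣzᵢKᵢ = 0.921; Σzᵢ/Kᵢ = 2.015.
Since ΣzᵢKᵢ < 1 the mixture is below its bubble point — single liquid phase.

liquid only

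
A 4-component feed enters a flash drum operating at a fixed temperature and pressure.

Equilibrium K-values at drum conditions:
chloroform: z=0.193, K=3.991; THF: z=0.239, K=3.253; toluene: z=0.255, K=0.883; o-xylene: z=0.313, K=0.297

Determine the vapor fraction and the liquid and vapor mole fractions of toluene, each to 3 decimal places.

ψ = 0.625, x_toluene = 0.275, y_toluene = 0.243

Let ψ = V/F and solve Σ zᵢ(Kᵢ−1)/(1+ψ(Kᵢ−1)) = 0.
Feasibility: ΣzᵢKᵢ = 1.866, Σzᵢ/Kᵢ = 1.464 — both > 1, two phases present.
Newton iteration, ψ⁰ = 0.33:
  ψ = 0.330: g = 0.2818, g' = -1.102 → ψ = 0.586
  ψ = 0.586: g = 0.0359, g' = -0.905 → ψ = 0.625
Converged at ψ = 0.625.
Compositions from xᵢ = zᵢ/(1+ψ(Kᵢ−1)), yᵢ = Kᵢxᵢ:
  chloroform: x = 0.067, y = 0.268
  THF: x = 0.099, y = 0.323
  toluene: x = 0.275, y = 0.243
  o-xylene: x = 0.558, y = 0.166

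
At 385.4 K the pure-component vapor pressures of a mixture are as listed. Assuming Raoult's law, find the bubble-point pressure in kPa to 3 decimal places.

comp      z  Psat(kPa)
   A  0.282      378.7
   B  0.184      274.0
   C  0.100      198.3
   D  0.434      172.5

At the bubble point ψ → 0, so ΣzᵢKᵢ = 1 with Kᵢ = Pᵢˢᵃᵗ/P ⇒ P = ΣzᵢPᵢˢᵃᵗ.
P = 0.282·378.7 + 0.184·274.0 + 0.100·198.3 + 0.434·172.5 = 251.904 kPa

Pbub = 251.904 kPa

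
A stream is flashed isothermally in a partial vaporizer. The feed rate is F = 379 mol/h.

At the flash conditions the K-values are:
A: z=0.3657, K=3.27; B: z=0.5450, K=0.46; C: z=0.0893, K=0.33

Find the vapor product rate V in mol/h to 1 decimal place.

Material balance + equilibrium reduce to Σ zᵢ(Kᵢ−1)/(1+ψ(Kᵢ−1)) = 0.
g(0) = ΣzᵢKᵢ − 1 = 0.4760 and g(1) = 1 − Σzᵢ/Kᵢ = -0.5672, so a root lies in (0, 1).
Iterate (Newton) starting at ψ = 0.42:
  ψ = 0.4200: g = -0.03892, g' = -0.8373 → ψ = 0.3735
  ψ = 0.3735: g = 0.00077, g' = -0.8725 → ψ = 0.3744
Converged at ψ = 0.3744.
Then V = ψ·F = 0.3744·379 = 141.9 mol/h and L = F − V = 237.1 mol/h.

V = 141.9 mol/h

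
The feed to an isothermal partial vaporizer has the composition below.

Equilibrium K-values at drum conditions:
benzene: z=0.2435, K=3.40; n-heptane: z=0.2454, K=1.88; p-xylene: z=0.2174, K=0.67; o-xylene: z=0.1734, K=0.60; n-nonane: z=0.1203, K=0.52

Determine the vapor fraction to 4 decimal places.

Rachford–Rice: g(ψ) = Σ zᵢ(Kᵢ−1)/(1+ψ(Kᵢ−1)) = 0.
Check two-phase: ΣzᵢKᵢ = 1.6015 > 1 and Σzᵢ/Kᵢ = 1.0470 > 1, so g(0) = 0.6015 > 0 and g(1) = -0.0470 < 0.
Iterate (Newton) starting at ψ = 0.5:
  ψ = 0.5000: g = 0.16701, g' = -0.5067 → ψ = 0.8296
  ψ = 0.8296: g = 0.02167, g' = -0.4038 → ψ = 0.8832
  ψ = 0.8832: g = 0.00008, g' = -0.4013 → ψ = 0.8834
Converged at ψ = 0.8834.

ψ = 0.8834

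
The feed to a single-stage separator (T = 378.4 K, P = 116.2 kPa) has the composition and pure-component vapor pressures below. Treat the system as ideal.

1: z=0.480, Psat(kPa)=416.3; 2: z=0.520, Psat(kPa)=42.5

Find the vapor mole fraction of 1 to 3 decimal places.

y_1 = 0.706

Raoult's law: Kᵢ = Pᵢˢᵃᵗ/P = Pᵢˢᵃᵗ/116.2.
  K_1 = 416.3/116.2 = 3.58262, K_2 = 42.5/116.2 = 0.36575
Rachford–Rice: g(V/F) = Σ zᵢ(Kᵢ−1)/(1+V/F(Kᵢ−1)) = 0.
Feasibility: ΣzᵢKᵢ = 1.910, Σzᵢ/Kᵢ = 1.556 — both > 1, two phases present.
Binary case is linear: z₁(K₁−1)(1+V/F(K₂−1)) + z₂(K₂−1)(1+V/F(K₁−1)) = 0
⇒ V/F = [z₁(K₁−1)+z₂(K₂−1)] / [−(K₁−1)(K₂−1)] = 0.9098/1.6380 = 0.555
Compositions from xᵢ = zᵢ/(1+V/F(Kᵢ−1)), yᵢ = Kᵢxᵢ:
  1: x = 0.197, y = 0.706
  2: x = 0.803, y = 0.294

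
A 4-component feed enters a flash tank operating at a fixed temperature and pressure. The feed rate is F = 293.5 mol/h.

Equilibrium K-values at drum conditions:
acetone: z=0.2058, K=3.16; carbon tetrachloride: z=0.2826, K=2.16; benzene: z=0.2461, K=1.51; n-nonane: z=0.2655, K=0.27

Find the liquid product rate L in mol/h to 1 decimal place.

Material balance + equilibrium reduce to Σ zᵢ(Kᵢ−1)/(1+ψ(Kᵢ−1)) = 0.
Check two-phase: ΣzᵢKᵢ = 1.7040 > 1 and Σzᵢ/Kᵢ = 1.3423 > 1, so g(0) = 0.7040 > 0 and g(1) = -0.3423 < 0.
Newton–Raphson from ψ = 0.52:
  ψ = 0.5200: g = 0.20064, g' = -0.7685 → ψ = 0.7811
  ψ = 0.7811: g = -0.02375, g' = -1.0362 → ψ = 0.7582
  ψ = 0.7582: g = -0.00056, g' = -0.9885 → ψ = 0.7576
Converged at ψ = 0.7576.
Then V = ψ·F = 0.7576·293.5 = 222.4 mol/h and L = F − V = 71.1 mol/h.

L = 71.1 mol/h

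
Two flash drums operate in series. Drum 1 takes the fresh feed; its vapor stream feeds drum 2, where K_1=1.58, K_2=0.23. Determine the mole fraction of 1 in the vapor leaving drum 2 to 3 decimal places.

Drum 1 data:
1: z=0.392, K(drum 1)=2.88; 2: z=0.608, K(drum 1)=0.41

y_1 (drum 2) = 0.901

Drum 1:
Binary case is linear: z₁(K₁−1)(1+ψ₁(K₂−1)) + z₂(K₂−1)(1+ψ₁(K₁−1)) = 0
⇒ ψ₁ = [z₁(K₁−1)+z₂(K₂−1)] / [−(K₁−1)(K₂−1)] = 0.3782/1.1092 = 0.341
Drum-1 compositions:
  1: x = 0.239, y = 0.688
  2: x = 0.761, y = 0.312
Drum-2 feed = drum-1 vapor: z₂ = (0.6879, 0.3121).
Drum 2:
Rachford–Rice: g(ψ₂) = Σ zᵢ(Kᵢ−1)/(1+ψ₂(Kᵢ−1)) = 0.
g(0) = ΣzᵢKᵢ − 1 = 0.159 and g(1) = 1 − Σzᵢ/Kᵢ = -0.792, so a root lies in (0, 1).
Newton–Raphson from ψ₂ = 0.5:
  ψ₂ = 0.500: g = -0.0814, g' = -0.628 → ψ₂ = 0.370
  ψ₂ = 0.370: g = -0.0077, g' = -0.519 → ψ₂ = 0.356
  ψ₂ = 0.356: g = -0.0001, g' = -0.510 → ψ₂ = 0.355
Converged at ψ₂ = 0.355.
  1: x = 0.570, y = 0.901
  2: x = 0.430, y = 0.099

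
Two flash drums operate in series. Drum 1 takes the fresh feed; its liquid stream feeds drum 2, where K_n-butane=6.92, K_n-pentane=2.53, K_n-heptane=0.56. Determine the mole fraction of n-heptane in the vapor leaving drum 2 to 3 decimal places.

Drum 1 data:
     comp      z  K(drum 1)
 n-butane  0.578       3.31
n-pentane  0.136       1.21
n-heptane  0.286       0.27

y_n-heptane (drum 2) = 0.496

Drum 1:
Newton–Raphson from ψ₁ = 0.39:
  ψ₁ = 0.390: g = 0.4369, g' = -1.157 → ψ₁ = 0.768
  ψ₁ = 0.768: g = 0.0310, g' = -1.194 → ψ₁ = 0.794
  ψ₁ = 0.794: g = -0.0007, g' = -1.250 → ψ₁ = 0.793
Converged at ψ₁ = 0.793.
Drum-1 compositions:
  n-butane: x = 0.204, y = 0.676
  n-pentane: x = 0.117, y = 0.141
  n-heptane: x = 0.679, y = 0.183
Drum-2 feed = drum-1 liquid: z₂ = (0.2041, 0.1166, 0.6793).
Drum 2:
Rachford–Rice: g(ψ₂) = Σ zᵢ(Kᵢ−1)/(1+ψ₂(Kᵢ−1)) = 0.
Feasibility: ΣzᵢKᵢ = 2.088, Σzᵢ/Kᵢ = 1.289 — both > 1, two phases present.
Newton iteration, ψ₂⁰ = 0.37:
  ψ₂ = 0.370: g = 0.1356, g' = -1.002 → ψ₂ = 0.505
  ψ₂ = 0.505: g = 0.0189, g' = -0.753 → ψ₂ = 0.530
  ψ₂ = 0.530: g = 0.0004, g' = -0.724 → ψ₂ = 0.531
Converged at ψ₂ = 0.531.
  n-butane: x = 0.049, y = 0.341
  n-pentane: x = 0.064, y = 0.163
  n-heptane: x = 0.886, y = 0.496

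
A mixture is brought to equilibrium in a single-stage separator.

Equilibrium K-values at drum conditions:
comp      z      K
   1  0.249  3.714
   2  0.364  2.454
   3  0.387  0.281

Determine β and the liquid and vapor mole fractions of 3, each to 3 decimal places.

Rachford–Rice: g(β) = Σ zᵢ(Kᵢ−1)/(1+β(Kᵢ−1)) = 0.
g(0) = ΣzᵢKᵢ − 1 = 0.927 and g(1) = 1 − Σzᵢ/Kᵢ = -0.593, so a root lies in (0, 1).
Iterate (Newton) starting at β = 0.48:
  β = 0.480: g = 0.1803, g' = -1.079 → β = 0.647
  β = 0.647: g = -0.0024, g' = -1.145 → β = 0.645
Converged at β = 0.645.
Compositions from xᵢ = zᵢ/(1+β(Kᵢ−1)), yᵢ = Kᵢxᵢ:
  1: x = 0.091, y = 0.336
  2: x = 0.188, y = 0.461
  3: x = 0.722, y = 0.203

β = 0.645, x_3 = 0.722, y_3 = 0.203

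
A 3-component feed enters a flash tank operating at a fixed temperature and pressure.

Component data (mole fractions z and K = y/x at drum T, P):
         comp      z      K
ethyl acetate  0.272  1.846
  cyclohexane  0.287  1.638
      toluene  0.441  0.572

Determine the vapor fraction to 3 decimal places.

Newton–Raphson from ψ = 0.5:
  ψ = 0.500: g = 0.0604, g' = -0.294 → ψ = 0.705
Converged at ψ = 0.705.

ψ = 0.705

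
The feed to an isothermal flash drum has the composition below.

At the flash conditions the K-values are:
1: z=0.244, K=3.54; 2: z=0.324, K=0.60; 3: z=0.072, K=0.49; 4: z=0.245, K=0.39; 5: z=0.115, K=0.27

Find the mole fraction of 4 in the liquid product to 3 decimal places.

Rachford–Rice: g(ψ) = Σ zᵢ(Kᵢ−1)/(1+ψ(Kᵢ−1)) = 0.
Check two-phase: ΣzᵢKᵢ = 1.220 > 1 and Σzᵢ/Kᵢ = 1.810 > 1, so g(0) = 0.220 > 0 and g(1) = -0.810 < 0.
Newton iteration, ψ⁰ = 0.35:
  ψ = 0.350: g = -0.1701, g' = -0.797 → ψ = 0.137
  ψ = 0.137: g = 0.0273, g' = -1.131 → ψ = 0.161
Converged at ψ = 0.161.
Compositions from xᵢ = zᵢ/(1+ψ(Kᵢ−1)), yᵢ = Kᵢxᵢ:
  1: x = 0.173, y = 0.613
  2: x = 0.346, y = 0.208
  3: x = 0.078, y = 0.038
  4: x = 0.272, y = 0.106
  5: x = 0.130, y = 0.035

x_4 = 0.272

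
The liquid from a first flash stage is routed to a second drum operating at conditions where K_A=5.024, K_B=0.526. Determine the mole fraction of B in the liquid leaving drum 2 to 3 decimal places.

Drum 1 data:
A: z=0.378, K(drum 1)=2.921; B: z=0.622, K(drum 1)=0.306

Drum 1:
Rachford–Rice: g(ψ₁) = Σ zᵢ(Kᵢ−1)/(1+ψ₁(Kᵢ−1)) = 0.
g(0) = ΣzᵢKᵢ − 1 = 0.294 and g(1) = 1 − Σzᵢ/Kᵢ = -1.162, so a root lies in (0, 1).
Iterate (Newton) starting at ψ₁ = 0.63:
  ψ₁ = 0.630: g = -0.4385, g' = -1.231 → ψ₁ = 0.274
  ψ₁ = 0.274: g = -0.0572, g' = -1.056 → ψ₁ = 0.220
  ψ₁ = 0.220: g = 0.0013, g' = -1.107 → ψ₁ = 0.221
Converged at ψ₁ = 0.221.
Drum-1 compositions:
  A: x = 0.265, y = 0.775
  B: x = 0.735, y = 0.225
Drum-2 feed = drum-1 liquid: z₂ = (0.2654, 0.7346).
Drum 2:
Material balance + equilibrium reduce to Σ zᵢ(Kᵢ−1)/(1+ψ₂(Kᵢ−1)) = 0.
g(0) = ΣzᵢKᵢ − 1 = 0.720 and g(1) = 1 − Σzᵢ/Kᵢ = -0.449, so a root lies in (0, 1).
Binary case is linear: z₁(K₁−1)(1+ψ₂(K₂−1)) + z₂(K₂−1)(1+ψ₂(K₁−1)) = 0
⇒ ψ₂ = [z₁(K₁−1)+z₂(K₂−1)] / [−(K₁−1)(K₂−1)] = 0.7197/1.9074 = 0.377
  A: x = 0.105, y = 0.529
  B: x = 0.895, y = 0.471

x_B (drum 2) = 0.895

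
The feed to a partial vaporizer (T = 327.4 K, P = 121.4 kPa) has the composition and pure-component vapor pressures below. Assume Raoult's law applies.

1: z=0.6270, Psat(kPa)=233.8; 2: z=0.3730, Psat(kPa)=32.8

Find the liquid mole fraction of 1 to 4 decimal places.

Raoult's law: Kᵢ = Pᵢˢᵃᵗ/P = Pᵢˢᵃᵗ/121.4.
  K_1 = 233.8/121.4 = 1.925865, K_2 = 32.8/121.4 = 0.270181
Material balance + equilibrium reduce to Σ zᵢ(Kᵢ−1)/(1+ψ(Kᵢ−1)) = 0.
Check two-phase: ΣzᵢKᵢ = 1.3083 > 1 and Σzᵢ/Kᵢ = 1.7061 > 1, so g(0) = 0.3083 > 0 and g(1) = -0.7061 < 0.
Binary case is linear: z₁(K₁−1)(1+ψ(K₂−1)) + z₂(K₂−1)(1+ψ(K₁−1)) = 0
⇒ ψ = [z₁(K₁−1)+z₂(K₂−1)] / [−(K₁−1)(K₂−1)] = 0.30829/0.67571 = 0.4563
Compositions from xᵢ = zᵢ/(1+ψ(Kᵢ−1)), yᵢ = Kᵢxᵢ:
  1: x = 0.4408, y = 0.8489
  2: x = 0.5592, y = 0.1511

x_1 = 0.4408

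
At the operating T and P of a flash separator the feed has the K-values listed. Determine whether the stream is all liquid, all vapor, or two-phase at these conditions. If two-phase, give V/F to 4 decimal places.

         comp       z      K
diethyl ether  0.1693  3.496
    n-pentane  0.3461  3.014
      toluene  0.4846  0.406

two-phase, V/F = 0.6432

ΣzᵢKᵢ = 1.8318; Σzᵢ/Kᵢ = 1.3569.
Both exceed 1, so a two-phase solution exists.
Newton–Raphson from ψ = 0.59:
  ψ = 0.5900: g = 0.04627, g' = -0.8710 → ψ = 0.6431
  ψ = 0.6431: g = 0.00009, g' = -0.8696 → ψ = 0.6432
Converged at ψ = 0.6432.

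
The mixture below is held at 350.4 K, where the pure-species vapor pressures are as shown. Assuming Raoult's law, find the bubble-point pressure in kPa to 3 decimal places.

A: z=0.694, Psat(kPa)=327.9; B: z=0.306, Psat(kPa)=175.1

At the bubble point ψ → 0, so ΣzᵢKᵢ = 1 with Kᵢ = Pᵢˢᵃᵗ/P ⇒ P = ΣzᵢPᵢˢᵃᵗ.
P = 0.694·327.9 + 0.306·175.1 = 281.143 kPa

Pbub = 281.143 kPa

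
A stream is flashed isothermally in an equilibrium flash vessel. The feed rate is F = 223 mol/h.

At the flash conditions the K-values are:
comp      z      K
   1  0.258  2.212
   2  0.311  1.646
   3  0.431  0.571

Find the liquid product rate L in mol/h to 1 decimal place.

L = 38.2 mol/h

Rachford–Rice: g(ψ) = Σ zᵢ(Kᵢ−1)/(1+ψ(Kᵢ−1)) = 0.
Feasibility: ΣzᵢKᵢ = 1.329, Σzᵢ/Kᵢ = 1.060 — both > 1, two phases present.
Newton–Raphson from ψ = 0.5:
  ψ = 0.500: g = 0.1112, g' = -0.350 → ψ = 0.818
  ψ = 0.818: g = 0.0036, g' = -0.339 → ψ = 0.829
Converged at ψ = 0.829.
Then V = ψ·F = 0.8286·223 = 184.8 mol/h and L = F − V = 38.2 mol/h.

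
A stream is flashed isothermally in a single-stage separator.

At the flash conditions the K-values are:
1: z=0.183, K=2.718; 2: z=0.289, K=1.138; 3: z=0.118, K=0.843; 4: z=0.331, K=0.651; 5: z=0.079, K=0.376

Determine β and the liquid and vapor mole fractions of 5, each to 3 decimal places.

Iterate (Newton) starting at β = 0.5:
  β = 0.500: g = -0.0253, g' = -0.289 → β = 0.412
  β = 0.412: g = 0.0006, g' = -0.304 → β = 0.414
Converged at β = 0.414.
Compositions from xᵢ = zᵢ/(1+β(Kᵢ−1)), yᵢ = Kᵢxᵢ:
  1: x = 0.107, y = 0.291
  2: x = 0.273, y = 0.311
  3: x = 0.126, y = 0.106
  4: x = 0.387, y = 0.252
  5: x = 0.107, y = 0.040

β = 0.414, x_5 = 0.107, y_5 = 0.040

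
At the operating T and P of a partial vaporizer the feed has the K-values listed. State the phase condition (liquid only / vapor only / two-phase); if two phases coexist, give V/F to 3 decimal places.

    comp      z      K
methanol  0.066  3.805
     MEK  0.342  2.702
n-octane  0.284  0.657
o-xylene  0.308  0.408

ΣzᵢKᵢ = 1.487; Σzᵢ/Kᵢ = 1.331.
Both exceed 1, so a two-phase solution exists.
Material balance + equilibrium reduce to Σ zᵢ(Kᵢ−1)/(1+ψ(Kᵢ−1)) = 0.
Newton iteration, ψ⁰ = 0.44:
  ψ = 0.440: g = 0.0544, g' = -0.672 → ψ = 0.521
  ψ = 0.521: g = 0.0015, g' = -0.639 → ψ = 0.523
Converged at ψ = 0.523.

two-phase, V/F = 0.523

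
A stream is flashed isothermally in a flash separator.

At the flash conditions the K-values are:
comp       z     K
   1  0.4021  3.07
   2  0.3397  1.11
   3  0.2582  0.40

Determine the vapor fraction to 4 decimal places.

Material balance + equilibrium reduce to Σ zᵢ(Kᵢ−1)/(1+ψ(Kᵢ−1)) = 0.
Check two-phase: ΣzᵢKᵢ = 1.7148 > 1 and Σzᵢ/Kᵢ = 1.0825 > 1, so g(0) = 0.7148 > 0 and g(1) = -0.0825 < 0.
Iterate (Newton) starting at ψ = 0.46:
  ψ = 0.4600: g = 0.24795, g' = -0.6331 → ψ = 0.8516
  ψ = 0.8516: g = 0.01864, g' = -0.6178 → ψ = 0.8818
  ψ = 0.8818: g = -0.00030, g' = -0.6384 → ψ = 0.8813
Converged at ψ = 0.8813.

ψ = 0.8813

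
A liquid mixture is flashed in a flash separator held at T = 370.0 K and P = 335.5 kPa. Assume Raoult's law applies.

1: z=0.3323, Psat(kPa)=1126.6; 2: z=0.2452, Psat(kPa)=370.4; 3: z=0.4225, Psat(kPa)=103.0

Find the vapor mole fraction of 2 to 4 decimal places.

Raoult's law: Kᵢ = Pᵢˢᵃᵗ/P = Pᵢˢᵃᵗ/335.5.
  K_1 = 1126.6/335.5 = 3.357973, K_2 = 370.4/335.5 = 1.104024, K_3 = 103.0/335.5 = 0.307004
Rachford–Rice: g(ψ) = Σ zᵢ(Kᵢ−1)/(1+ψ(Kᵢ−1)) = 0.
Check two-phase: ΣzᵢKᵢ = 1.5163 > 1 and Σzᵢ/Kᵢ = 1.6973 > 1, so g(0) = 0.5163 > 0 and g(1) = -0.6973 < 0.
Newton–Raphson from ψ = 0.5:
  ψ = 0.5000: g = -0.06419, g' = -0.8666 → ψ = 0.4259
Converged at ψ = 0.4259.
Compositions from xᵢ = zᵢ/(1+ψ(Kᵢ−1)), yᵢ = Kᵢxᵢ:
  1: x = 0.1658, y = 0.5568
  2: x = 0.2348, y = 0.2592
  3: x = 0.5994, y = 0.1840

y_2 = 0.2592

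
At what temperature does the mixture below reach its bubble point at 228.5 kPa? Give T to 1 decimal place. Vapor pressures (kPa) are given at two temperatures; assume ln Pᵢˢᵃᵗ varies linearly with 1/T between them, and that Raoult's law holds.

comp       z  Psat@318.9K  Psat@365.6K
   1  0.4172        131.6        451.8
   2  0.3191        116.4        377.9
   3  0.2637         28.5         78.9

T = 349.9 K

Bubble-point temperature: ΣzᵢPᵢˢᵃᵗ(T) = P. Interpolate ln Pᵢˢᵃᵗ = aᵢ + bᵢ/T.
  T = 318.9 K: ΣzᵢPᵢˢᵃᵗ = 99.56 kPa
  T = 365.6 K: ΣzᵢPᵢˢᵃᵗ = 329.88 kPa
  T = 342.2 K: ΣzᵢPᵢˢᵃᵗ = 188.48 kPa
  T = 353.9 K: ΣzᵢPᵢˢᵃᵗ = 251.65 kPa
  T = 348.0 K: ΣzᵢPᵢˢᵃᵗ = 218.04 kPa
  T = 350.9 K: ΣzᵢPᵢˢᵃᵗ = 234.10 kPa
Interpolating between 348.0 K and 350.9 K gives T ≈ 349.9 K.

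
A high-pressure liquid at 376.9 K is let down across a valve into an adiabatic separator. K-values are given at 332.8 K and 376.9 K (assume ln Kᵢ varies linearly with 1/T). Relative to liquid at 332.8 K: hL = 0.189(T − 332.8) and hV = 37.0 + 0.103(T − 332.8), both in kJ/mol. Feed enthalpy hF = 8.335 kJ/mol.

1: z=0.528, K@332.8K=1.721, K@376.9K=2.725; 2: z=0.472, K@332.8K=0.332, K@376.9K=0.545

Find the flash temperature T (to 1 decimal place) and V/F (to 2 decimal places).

T = 336.1 K, V/F = 0.21

Adiabatic flash: solve Rachford–Rice at each trial T, then check hF = ψ·hV(T) + (1−ψ)·hL(T).
  T = 332.8 K: K = (1.721, 0.332), RR gives ψ = 0.136, H_out = 5.024 kJ/mol
  T = 376.9 K: K = (2.725, 0.545), RR gives ψ = 0.887, H_out = 37.784 kJ/mol
  T = 354.9 K: K = (2.198, 0.432), RR gives ψ = 0.536, H_out = 22.986 kJ/mol
  T = 343.9 K: K = (1.954, 0.381), RR gives ψ = 0.358, H_out = 14.985 kJ/mol
  T = 338.4 K: K = (1.837, 0.356), RR gives ψ = 0.256, H_out = 10.400 kJ/mol
  T = 335.6 K: K = (1.778, 0.344), RR gives ψ = 0.198, H_out = 7.822 kJ/mol
  T = 337.0 K: K = (1.807, 0.350), RR gives ψ = 0.228, H_out = 9.135 kJ/mol
Linear interpolation between T = 335.6 (H_out = 7.822) and T = 337.0 (H_out = 9.135) on hF = 8.335 gives T ≈ 336.1 K, at which ψ = 0.21.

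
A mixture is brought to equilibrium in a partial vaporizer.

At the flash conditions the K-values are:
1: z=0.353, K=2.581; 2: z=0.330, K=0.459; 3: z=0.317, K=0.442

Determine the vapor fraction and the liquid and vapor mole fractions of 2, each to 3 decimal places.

ψ = 0.233, x_2 = 0.378, y_2 = 0.173

Let ψ = V/F and solve Σ zᵢ(Kᵢ−1)/(1+ψ(Kᵢ−1)) = 0.
g(0) = ΣzᵢKᵢ − 1 = 0.203 and g(1) = 1 − Σzᵢ/Kᵢ = -0.573, so a root lies in (0, 1).
Iterate (Newton) starting at ψ = 0.5:
  ψ = 0.500: g = -0.1784, g' = -0.647 → ψ = 0.224
  ψ = 0.224: g = 0.0067, g' = -0.735 → ψ = 0.233
Converged at ψ = 0.233.
Compositions from xᵢ = zᵢ/(1+ψ(Kᵢ−1)), yᵢ = Kᵢxᵢ:
  1: x = 0.258, y = 0.666
  2: x = 0.378, y = 0.173
  3: x = 0.364, y = 0.161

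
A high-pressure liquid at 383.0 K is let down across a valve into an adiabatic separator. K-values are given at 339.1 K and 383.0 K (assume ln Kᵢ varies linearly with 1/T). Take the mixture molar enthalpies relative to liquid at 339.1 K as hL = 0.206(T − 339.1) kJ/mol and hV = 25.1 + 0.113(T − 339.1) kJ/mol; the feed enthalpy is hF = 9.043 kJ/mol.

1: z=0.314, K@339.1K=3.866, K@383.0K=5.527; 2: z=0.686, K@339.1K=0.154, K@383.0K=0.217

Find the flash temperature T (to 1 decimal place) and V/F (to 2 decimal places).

Adiabatic flash: solve Rachford–Rice at each trial T, then check hF = ψ·hV(T) + (1−ψ)·hL(T).
  T = 339.1 K: K = (3.866, 0.154), RR gives ψ = 0.132, H_out = 3.308 kJ/mol
  T = 383.0 K: K = (5.527, 0.217), RR gives ψ = 0.249, H_out = 14.287 kJ/mol
  T = 361.1 K: K = (4.675, 0.185), RR gives ψ = 0.199, H_out = 9.108 kJ/mol
  T = 350.1 K: K = (4.264, 0.169), RR gives ψ = 0.168, H_out = 6.305 kJ/mol
  T = 355.6 K: K = (4.468, 0.177), RR gives ψ = 0.184, H_out = 7.728 kJ/mol
  T = 358.4 K: K = (4.573, 0.181), RR gives ψ = 0.191, H_out = 8.435 kJ/mol
  T = 359.8 K: K = (4.626, 0.183), RR gives ψ = 0.195, H_out = 8.785 kJ/mol
Linear interpolation between T = 359.8 (H_out = 8.785) and T = 361.1 (H_out = 9.108) on hF = 9.043 gives T ≈ 360.8 K, at which ψ = 0.20.

T = 360.8 K, V/F = 0.20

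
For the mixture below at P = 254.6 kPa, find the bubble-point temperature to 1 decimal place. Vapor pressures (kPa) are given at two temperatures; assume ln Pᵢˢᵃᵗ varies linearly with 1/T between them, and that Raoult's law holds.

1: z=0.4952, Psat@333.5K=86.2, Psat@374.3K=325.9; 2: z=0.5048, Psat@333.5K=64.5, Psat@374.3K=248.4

T = 370.3 K

Bubble-point temperature: ΣzᵢPᵢˢᵃᵗ(T) = P. Interpolate ln Pᵢˢᵃᵗ = aᵢ + bᵢ/T.
  T = 333.5 K: ΣzᵢPᵢˢᵃᵗ = 75.25 kPa
  T = 374.3 K: ΣzᵢPᵢˢᵃᵗ = 286.78 kPa
  T = 353.9 K: ΣzᵢPᵢˢᵃᵗ = 152.67 kPa
  T = 364.1 K: ΣzᵢPᵢˢᵃᵗ = 211.10 kPa
  T = 369.2 K: ΣzᵢPᵢˢᵃᵗ = 246.57 kPa
  T = 371.8 K: ΣzᵢPᵢˢᵃᵗ = 266.45 kPa
Interpolating between 369.2 K and 371.8 K gives T ≈ 370.3 K.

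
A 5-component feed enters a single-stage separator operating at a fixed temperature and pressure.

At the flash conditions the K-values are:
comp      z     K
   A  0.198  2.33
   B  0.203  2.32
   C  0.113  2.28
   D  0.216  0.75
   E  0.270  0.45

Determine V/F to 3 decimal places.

Material balance + equilibrium reduce to Σ zᵢ(Kᵢ−1)/(1+V/F(Kᵢ−1)) = 0.
g(0) = ΣzᵢKᵢ − 1 = 0.473 and g(1) = 1 − Σzᵢ/Kᵢ = -0.110, so a root lies in (0, 1).
Newton–Raphson from V/F = 0.5:
  V/F = 0.500: g = 0.1412, g' = -0.497 → V/F = 0.784
  V/F = 0.784: g = 0.0043, g' = -0.489 → V/F = 0.793
Converged at V/F = 0.793.

V/F = 0.793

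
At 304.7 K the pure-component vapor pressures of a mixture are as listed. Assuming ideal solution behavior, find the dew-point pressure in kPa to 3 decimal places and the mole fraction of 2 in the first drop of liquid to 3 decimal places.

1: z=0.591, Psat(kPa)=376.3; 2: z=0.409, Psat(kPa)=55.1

Pdew = 111.192 kPa, x_2 = 0.825

At the dew point ψ → 1, so Σzᵢ/Kᵢ = 1 with Kᵢ = Pᵢˢᵃᵗ/P ⇒ 1/P = Σzᵢ/Pᵢˢᵃᵗ.
1/P = 0.591/376.3 + 0.409/55.1 = 0.008993 ⇒ P = 111.192 kPa
xᵢ = zᵢP/Pᵢˢᵃᵗ ⇒ x_2 = 0.409·111.192/55.1 = 0.825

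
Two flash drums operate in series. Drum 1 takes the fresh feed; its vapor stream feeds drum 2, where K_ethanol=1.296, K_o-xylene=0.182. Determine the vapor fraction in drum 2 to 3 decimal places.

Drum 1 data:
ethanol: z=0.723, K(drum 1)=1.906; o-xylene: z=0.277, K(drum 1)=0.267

Drum 1:
Binary case is linear: z₁(K₁−1)(1+ψ₁(K₂−1)) + z₂(K₂−1)(1+ψ₁(K₁−1)) = 0
⇒ ψ₁ = [z₁(K₁−1)+z₂(K₂−1)] / [−(K₁−1)(K₂−1)] = 0.4520/0.6641 = 0.681
Drum-1 compositions:
  ethanol: x = 0.447, y = 0.852
  o-xylene: x = 0.553, y = 0.148
Drum-2 feed = drum-1 vapor: z₂ = (0.8524, 0.1476).
Drum 2:
Rachford–Rice: g(ψ₂) = Σ zᵢ(Kᵢ−1)/(1+ψ₂(Kᵢ−1)) = 0.
Feasibility: ΣzᵢKᵢ = 1.132, Σzᵢ/Kᵢ = 1.469 — both > 1, two phases present.
Newton–Raphson from ψ₂ = 0.34:
  ψ₂ = 0.340: g = 0.0620, g' = -0.251 → ψ₂ = 0.587
  ψ₂ = 0.587: g = -0.0172, g' = -0.419 → ψ₂ = 0.546
  ψ₂ = 0.546: g = -0.0009, g' = -0.378 → ψ₂ = 0.543
Converged at ψ₂ = 0.543.
  ethanol: x = 0.734, y = 0.952
  o-xylene: x = 0.266, y = 0.048

V/F (drum 2) = 0.543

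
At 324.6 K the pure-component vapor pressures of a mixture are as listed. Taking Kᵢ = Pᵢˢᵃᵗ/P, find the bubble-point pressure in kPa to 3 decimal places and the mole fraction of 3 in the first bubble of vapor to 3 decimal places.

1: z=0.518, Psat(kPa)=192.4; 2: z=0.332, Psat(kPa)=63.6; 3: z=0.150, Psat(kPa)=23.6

Pbub = 124.318 kPa, y_3 = 0.028

At the bubble point ψ → 0, so ΣzᵢKᵢ = 1 with Kᵢ = Pᵢˢᵃᵗ/P ⇒ P = ΣzᵢPᵢˢᵃᵗ.
P = 0.518·192.4 + 0.332·63.6 + 0.150·23.6 = 124.318 kPa
yᵢ = zᵢPᵢˢᵃᵗ/P ⇒ y_3 = 0.150·23.6/124.318 = 0.028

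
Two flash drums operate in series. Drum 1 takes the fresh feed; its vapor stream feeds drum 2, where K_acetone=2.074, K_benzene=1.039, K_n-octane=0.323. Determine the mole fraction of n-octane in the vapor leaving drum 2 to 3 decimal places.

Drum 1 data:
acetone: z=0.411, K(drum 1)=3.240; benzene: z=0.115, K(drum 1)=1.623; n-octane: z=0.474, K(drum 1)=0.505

Drum 1:
Newton–Raphson from ψ₁ = 0.67:
  ψ₁ = 0.670: g = 0.0676, g' = -0.612 → ψ₁ = 0.781
  ψ₁ = 0.781: g = 0.0008, g' = -0.602 → ψ₁ = 0.782
Converged at ψ₁ = 0.782.
Drum-1 compositions:
  acetone: x = 0.149, y = 0.484
  benzene: x = 0.077, y = 0.126
  n-octane: x = 0.773, y = 0.391
Drum-2 feed = drum-1 vapor: z₂ = (0.4840, 0.1255, 0.3905).
Drum 2:
Let ψ₂ = V/F and solve Σ zᵢ(Kᵢ−1)/(1+ψ₂(Kᵢ−1)) = 0.
Check two-phase: ΣzᵢKᵢ = 1.260 > 1 and Σzᵢ/Kᵢ = 1.563 > 1, so g(0) = 0.260 > 0 and g(1) = -0.563 < 0.
Newton–Raphson from ψ₂ = 0.5:
  ψ₂ = 0.500: g = -0.0567, g' = -0.646 → ψ₂ = 0.412
  ψ₂ = 0.412: g = -0.0016, g' = -0.613 → ψ₂ = 0.410
Converged at ψ₂ = 0.410.
  acetone: x = 0.336, y = 0.697
  benzene: x = 0.124, y = 0.128
  n-octane: x = 0.540, y = 0.175

y_n-octane (drum 2) = 0.175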